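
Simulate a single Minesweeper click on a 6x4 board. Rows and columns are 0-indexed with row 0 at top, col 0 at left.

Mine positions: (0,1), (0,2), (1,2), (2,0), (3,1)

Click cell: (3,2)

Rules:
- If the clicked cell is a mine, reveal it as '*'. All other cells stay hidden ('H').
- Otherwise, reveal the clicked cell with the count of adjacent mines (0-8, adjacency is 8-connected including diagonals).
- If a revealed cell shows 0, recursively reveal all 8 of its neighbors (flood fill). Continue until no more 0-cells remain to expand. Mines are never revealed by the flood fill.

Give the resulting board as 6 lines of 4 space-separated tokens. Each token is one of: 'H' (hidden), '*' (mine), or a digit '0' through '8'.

H H H H
H H H H
H H H H
H H 1 H
H H H H
H H H H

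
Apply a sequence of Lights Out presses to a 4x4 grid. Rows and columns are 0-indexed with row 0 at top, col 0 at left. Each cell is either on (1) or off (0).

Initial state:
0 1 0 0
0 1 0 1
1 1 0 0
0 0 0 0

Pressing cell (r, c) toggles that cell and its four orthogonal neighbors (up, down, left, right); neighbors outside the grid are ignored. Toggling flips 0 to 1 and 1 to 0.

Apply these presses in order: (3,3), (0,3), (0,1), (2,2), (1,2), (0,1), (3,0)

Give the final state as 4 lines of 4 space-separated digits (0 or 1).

After press 1 at (3,3):
0 1 0 0
0 1 0 1
1 1 0 1
0 0 1 1

After press 2 at (0,3):
0 1 1 1
0 1 0 0
1 1 0 1
0 0 1 1

After press 3 at (0,1):
1 0 0 1
0 0 0 0
1 1 0 1
0 0 1 1

After press 4 at (2,2):
1 0 0 1
0 0 1 0
1 0 1 0
0 0 0 1

After press 5 at (1,2):
1 0 1 1
0 1 0 1
1 0 0 0
0 0 0 1

After press 6 at (0,1):
0 1 0 1
0 0 0 1
1 0 0 0
0 0 0 1

After press 7 at (3,0):
0 1 0 1
0 0 0 1
0 0 0 0
1 1 0 1

Answer: 0 1 0 1
0 0 0 1
0 0 0 0
1 1 0 1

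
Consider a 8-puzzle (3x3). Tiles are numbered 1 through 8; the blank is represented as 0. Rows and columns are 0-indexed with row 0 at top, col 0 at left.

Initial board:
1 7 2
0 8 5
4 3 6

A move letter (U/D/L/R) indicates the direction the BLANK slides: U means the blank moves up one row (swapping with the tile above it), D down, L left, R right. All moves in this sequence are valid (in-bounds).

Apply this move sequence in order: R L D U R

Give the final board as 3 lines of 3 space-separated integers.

After move 1 (R):
1 7 2
8 0 5
4 3 6

After move 2 (L):
1 7 2
0 8 5
4 3 6

After move 3 (D):
1 7 2
4 8 5
0 3 6

After move 4 (U):
1 7 2
0 8 5
4 3 6

After move 5 (R):
1 7 2
8 0 5
4 3 6

Answer: 1 7 2
8 0 5
4 3 6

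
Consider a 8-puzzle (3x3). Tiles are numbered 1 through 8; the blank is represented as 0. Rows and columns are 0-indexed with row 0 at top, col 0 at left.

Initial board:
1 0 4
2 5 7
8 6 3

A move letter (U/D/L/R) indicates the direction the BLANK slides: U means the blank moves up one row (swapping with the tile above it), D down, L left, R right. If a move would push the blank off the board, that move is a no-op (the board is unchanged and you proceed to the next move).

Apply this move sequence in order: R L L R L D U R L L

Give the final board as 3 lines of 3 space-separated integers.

After move 1 (R):
1 4 0
2 5 7
8 6 3

After move 2 (L):
1 0 4
2 5 7
8 6 3

After move 3 (L):
0 1 4
2 5 7
8 6 3

After move 4 (R):
1 0 4
2 5 7
8 6 3

After move 5 (L):
0 1 4
2 5 7
8 6 3

After move 6 (D):
2 1 4
0 5 7
8 6 3

After move 7 (U):
0 1 4
2 5 7
8 6 3

After move 8 (R):
1 0 4
2 5 7
8 6 3

After move 9 (L):
0 1 4
2 5 7
8 6 3

After move 10 (L):
0 1 4
2 5 7
8 6 3

Answer: 0 1 4
2 5 7
8 6 3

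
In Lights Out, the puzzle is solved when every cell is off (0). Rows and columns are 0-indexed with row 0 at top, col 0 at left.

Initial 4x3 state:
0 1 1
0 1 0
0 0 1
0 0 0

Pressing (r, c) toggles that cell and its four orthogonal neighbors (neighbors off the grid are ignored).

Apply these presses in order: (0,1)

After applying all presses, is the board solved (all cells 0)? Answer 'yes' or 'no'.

After press 1 at (0,1):
1 0 0
0 0 0
0 0 1
0 0 0

Lights still on: 2

Answer: no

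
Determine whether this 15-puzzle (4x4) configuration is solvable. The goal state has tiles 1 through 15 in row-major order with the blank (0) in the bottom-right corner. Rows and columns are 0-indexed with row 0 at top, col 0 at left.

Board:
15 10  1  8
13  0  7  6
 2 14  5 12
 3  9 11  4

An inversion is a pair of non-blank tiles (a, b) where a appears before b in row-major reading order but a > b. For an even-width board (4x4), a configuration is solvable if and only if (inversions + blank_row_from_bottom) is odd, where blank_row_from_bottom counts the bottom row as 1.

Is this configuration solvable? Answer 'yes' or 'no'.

Answer: no

Derivation:
Inversions: 61
Blank is in row 1 (0-indexed from top), which is row 3 counting from the bottom (bottom = 1).
61 + 3 = 64, which is even, so the puzzle is not solvable.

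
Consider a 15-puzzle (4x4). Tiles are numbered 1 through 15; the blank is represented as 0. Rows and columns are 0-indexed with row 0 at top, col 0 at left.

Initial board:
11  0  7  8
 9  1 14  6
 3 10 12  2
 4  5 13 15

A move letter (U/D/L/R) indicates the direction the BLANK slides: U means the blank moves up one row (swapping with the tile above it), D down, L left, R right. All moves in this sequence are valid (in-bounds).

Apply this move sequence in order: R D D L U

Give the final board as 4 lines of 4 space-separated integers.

After move 1 (R):
11  7  0  8
 9  1 14  6
 3 10 12  2
 4  5 13 15

After move 2 (D):
11  7 14  8
 9  1  0  6
 3 10 12  2
 4  5 13 15

After move 3 (D):
11  7 14  8
 9  1 12  6
 3 10  0  2
 4  5 13 15

After move 4 (L):
11  7 14  8
 9  1 12  6
 3  0 10  2
 4  5 13 15

After move 5 (U):
11  7 14  8
 9  0 12  6
 3  1 10  2
 4  5 13 15

Answer: 11  7 14  8
 9  0 12  6
 3  1 10  2
 4  5 13 15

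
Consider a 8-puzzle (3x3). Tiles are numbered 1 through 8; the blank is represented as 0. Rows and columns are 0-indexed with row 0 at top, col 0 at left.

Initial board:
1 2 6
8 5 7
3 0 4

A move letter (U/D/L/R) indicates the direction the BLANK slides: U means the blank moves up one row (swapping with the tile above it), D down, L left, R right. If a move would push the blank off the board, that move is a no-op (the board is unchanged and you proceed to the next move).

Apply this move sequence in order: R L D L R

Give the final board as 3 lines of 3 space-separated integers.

Answer: 1 2 6
8 5 7
3 0 4

Derivation:
After move 1 (R):
1 2 6
8 5 7
3 4 0

After move 2 (L):
1 2 6
8 5 7
3 0 4

After move 3 (D):
1 2 6
8 5 7
3 0 4

After move 4 (L):
1 2 6
8 5 7
0 3 4

After move 5 (R):
1 2 6
8 5 7
3 0 4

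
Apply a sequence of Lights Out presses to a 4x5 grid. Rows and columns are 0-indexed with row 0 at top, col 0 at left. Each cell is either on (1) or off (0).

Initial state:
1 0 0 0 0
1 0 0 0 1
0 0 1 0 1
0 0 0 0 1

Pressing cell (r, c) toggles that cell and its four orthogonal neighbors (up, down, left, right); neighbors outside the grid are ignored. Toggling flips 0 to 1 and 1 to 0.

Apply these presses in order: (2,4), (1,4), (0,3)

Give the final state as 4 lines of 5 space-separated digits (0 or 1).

After press 1 at (2,4):
1 0 0 0 0
1 0 0 0 0
0 0 1 1 0
0 0 0 0 0

After press 2 at (1,4):
1 0 0 0 1
1 0 0 1 1
0 0 1 1 1
0 0 0 0 0

After press 3 at (0,3):
1 0 1 1 0
1 0 0 0 1
0 0 1 1 1
0 0 0 0 0

Answer: 1 0 1 1 0
1 0 0 0 1
0 0 1 1 1
0 0 0 0 0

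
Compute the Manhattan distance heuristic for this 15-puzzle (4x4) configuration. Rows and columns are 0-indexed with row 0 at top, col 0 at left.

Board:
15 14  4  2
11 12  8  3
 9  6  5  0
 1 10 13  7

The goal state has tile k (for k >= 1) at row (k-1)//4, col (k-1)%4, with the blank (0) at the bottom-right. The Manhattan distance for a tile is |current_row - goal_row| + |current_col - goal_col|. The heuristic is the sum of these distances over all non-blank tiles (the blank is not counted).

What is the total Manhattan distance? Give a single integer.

Answer: 33

Derivation:
Tile 15: at (0,0), goal (3,2), distance |0-3|+|0-2| = 5
Tile 14: at (0,1), goal (3,1), distance |0-3|+|1-1| = 3
Tile 4: at (0,2), goal (0,3), distance |0-0|+|2-3| = 1
Tile 2: at (0,3), goal (0,1), distance |0-0|+|3-1| = 2
Tile 11: at (1,0), goal (2,2), distance |1-2|+|0-2| = 3
Tile 12: at (1,1), goal (2,3), distance |1-2|+|1-3| = 3
Tile 8: at (1,2), goal (1,3), distance |1-1|+|2-3| = 1
Tile 3: at (1,3), goal (0,2), distance |1-0|+|3-2| = 2
Tile 9: at (2,0), goal (2,0), distance |2-2|+|0-0| = 0
Tile 6: at (2,1), goal (1,1), distance |2-1|+|1-1| = 1
Tile 5: at (2,2), goal (1,0), distance |2-1|+|2-0| = 3
Tile 1: at (3,0), goal (0,0), distance |3-0|+|0-0| = 3
Tile 10: at (3,1), goal (2,1), distance |3-2|+|1-1| = 1
Tile 13: at (3,2), goal (3,0), distance |3-3|+|2-0| = 2
Tile 7: at (3,3), goal (1,2), distance |3-1|+|3-2| = 3
Sum: 5 + 3 + 1 + 2 + 3 + 3 + 1 + 2 + 0 + 1 + 3 + 3 + 1 + 2 + 3 = 33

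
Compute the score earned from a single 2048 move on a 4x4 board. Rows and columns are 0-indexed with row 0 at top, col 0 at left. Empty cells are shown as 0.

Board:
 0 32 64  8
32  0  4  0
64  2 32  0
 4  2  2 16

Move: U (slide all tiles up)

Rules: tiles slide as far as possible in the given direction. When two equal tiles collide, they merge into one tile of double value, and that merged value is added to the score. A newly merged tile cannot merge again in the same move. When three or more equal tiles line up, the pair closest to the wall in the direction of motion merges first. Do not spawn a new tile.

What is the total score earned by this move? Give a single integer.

Slide up:
col 0: [0, 32, 64, 4] -> [32, 64, 4, 0]  score +0 (running 0)
col 1: [32, 0, 2, 2] -> [32, 4, 0, 0]  score +4 (running 4)
col 2: [64, 4, 32, 2] -> [64, 4, 32, 2]  score +0 (running 4)
col 3: [8, 0, 0, 16] -> [8, 16, 0, 0]  score +0 (running 4)
Board after move:
32 32 64  8
64  4  4 16
 4  0 32  0
 0  0  2  0

Answer: 4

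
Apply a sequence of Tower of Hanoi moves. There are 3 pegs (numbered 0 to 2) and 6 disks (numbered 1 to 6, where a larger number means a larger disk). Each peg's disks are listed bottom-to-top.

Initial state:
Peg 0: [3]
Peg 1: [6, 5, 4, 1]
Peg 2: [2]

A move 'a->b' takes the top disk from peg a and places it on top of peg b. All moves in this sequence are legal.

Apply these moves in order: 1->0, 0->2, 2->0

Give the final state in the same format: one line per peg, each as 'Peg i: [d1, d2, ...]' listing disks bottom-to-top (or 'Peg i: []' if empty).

After move 1 (1->0):
Peg 0: [3, 1]
Peg 1: [6, 5, 4]
Peg 2: [2]

After move 2 (0->2):
Peg 0: [3]
Peg 1: [6, 5, 4]
Peg 2: [2, 1]

After move 3 (2->0):
Peg 0: [3, 1]
Peg 1: [6, 5, 4]
Peg 2: [2]

Answer: Peg 0: [3, 1]
Peg 1: [6, 5, 4]
Peg 2: [2]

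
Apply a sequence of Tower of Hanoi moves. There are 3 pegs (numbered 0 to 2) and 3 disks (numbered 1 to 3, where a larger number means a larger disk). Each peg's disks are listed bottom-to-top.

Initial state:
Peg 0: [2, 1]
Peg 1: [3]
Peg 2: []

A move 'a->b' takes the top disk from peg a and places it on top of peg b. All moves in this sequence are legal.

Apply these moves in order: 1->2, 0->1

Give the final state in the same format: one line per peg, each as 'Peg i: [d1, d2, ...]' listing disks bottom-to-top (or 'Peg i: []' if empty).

Answer: Peg 0: [2]
Peg 1: [1]
Peg 2: [3]

Derivation:
After move 1 (1->2):
Peg 0: [2, 1]
Peg 1: []
Peg 2: [3]

After move 2 (0->1):
Peg 0: [2]
Peg 1: [1]
Peg 2: [3]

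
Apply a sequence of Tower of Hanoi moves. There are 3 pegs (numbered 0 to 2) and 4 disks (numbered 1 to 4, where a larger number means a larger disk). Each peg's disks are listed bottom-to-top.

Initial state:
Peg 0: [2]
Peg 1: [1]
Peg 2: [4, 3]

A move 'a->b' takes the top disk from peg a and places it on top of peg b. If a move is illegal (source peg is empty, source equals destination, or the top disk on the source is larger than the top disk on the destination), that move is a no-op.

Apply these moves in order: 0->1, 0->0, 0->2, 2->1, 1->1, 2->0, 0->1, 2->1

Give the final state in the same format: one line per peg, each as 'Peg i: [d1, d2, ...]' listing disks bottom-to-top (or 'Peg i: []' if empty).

After move 1 (0->1):
Peg 0: [2]
Peg 1: [1]
Peg 2: [4, 3]

After move 2 (0->0):
Peg 0: [2]
Peg 1: [1]
Peg 2: [4, 3]

After move 3 (0->2):
Peg 0: []
Peg 1: [1]
Peg 2: [4, 3, 2]

After move 4 (2->1):
Peg 0: []
Peg 1: [1]
Peg 2: [4, 3, 2]

After move 5 (1->1):
Peg 0: []
Peg 1: [1]
Peg 2: [4, 3, 2]

After move 6 (2->0):
Peg 0: [2]
Peg 1: [1]
Peg 2: [4, 3]

After move 7 (0->1):
Peg 0: [2]
Peg 1: [1]
Peg 2: [4, 3]

After move 8 (2->1):
Peg 0: [2]
Peg 1: [1]
Peg 2: [4, 3]

Answer: Peg 0: [2]
Peg 1: [1]
Peg 2: [4, 3]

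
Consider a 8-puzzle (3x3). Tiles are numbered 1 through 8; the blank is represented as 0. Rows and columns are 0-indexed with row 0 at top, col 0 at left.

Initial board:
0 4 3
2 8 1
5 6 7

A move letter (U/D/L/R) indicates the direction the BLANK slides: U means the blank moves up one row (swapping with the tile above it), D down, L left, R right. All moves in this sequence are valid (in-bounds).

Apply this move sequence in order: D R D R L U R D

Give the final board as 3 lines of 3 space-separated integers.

Answer: 2 4 3
8 1 7
5 6 0

Derivation:
After move 1 (D):
2 4 3
0 8 1
5 6 7

After move 2 (R):
2 4 3
8 0 1
5 6 7

After move 3 (D):
2 4 3
8 6 1
5 0 7

After move 4 (R):
2 4 3
8 6 1
5 7 0

After move 5 (L):
2 4 3
8 6 1
5 0 7

After move 6 (U):
2 4 3
8 0 1
5 6 7

After move 7 (R):
2 4 3
8 1 0
5 6 7

After move 8 (D):
2 4 3
8 1 7
5 6 0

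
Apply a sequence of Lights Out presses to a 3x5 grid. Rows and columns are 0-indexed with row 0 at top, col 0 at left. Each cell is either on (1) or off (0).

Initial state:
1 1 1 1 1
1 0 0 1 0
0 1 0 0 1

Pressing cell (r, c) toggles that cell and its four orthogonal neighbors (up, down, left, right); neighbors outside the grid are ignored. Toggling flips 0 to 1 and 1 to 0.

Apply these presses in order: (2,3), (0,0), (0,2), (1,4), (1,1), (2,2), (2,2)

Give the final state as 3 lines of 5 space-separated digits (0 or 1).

After press 1 at (2,3):
1 1 1 1 1
1 0 0 0 0
0 1 1 1 0

After press 2 at (0,0):
0 0 1 1 1
0 0 0 0 0
0 1 1 1 0

After press 3 at (0,2):
0 1 0 0 1
0 0 1 0 0
0 1 1 1 0

After press 4 at (1,4):
0 1 0 0 0
0 0 1 1 1
0 1 1 1 1

After press 5 at (1,1):
0 0 0 0 0
1 1 0 1 1
0 0 1 1 1

After press 6 at (2,2):
0 0 0 0 0
1 1 1 1 1
0 1 0 0 1

After press 7 at (2,2):
0 0 0 0 0
1 1 0 1 1
0 0 1 1 1

Answer: 0 0 0 0 0
1 1 0 1 1
0 0 1 1 1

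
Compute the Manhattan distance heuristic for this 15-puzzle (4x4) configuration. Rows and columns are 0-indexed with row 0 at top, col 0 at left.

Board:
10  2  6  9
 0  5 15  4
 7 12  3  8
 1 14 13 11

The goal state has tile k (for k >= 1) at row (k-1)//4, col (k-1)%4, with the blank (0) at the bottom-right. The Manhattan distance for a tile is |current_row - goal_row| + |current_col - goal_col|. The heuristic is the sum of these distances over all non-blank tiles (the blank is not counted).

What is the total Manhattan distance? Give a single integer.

Answer: 29

Derivation:
Tile 10: at (0,0), goal (2,1), distance |0-2|+|0-1| = 3
Tile 2: at (0,1), goal (0,1), distance |0-0|+|1-1| = 0
Tile 6: at (0,2), goal (1,1), distance |0-1|+|2-1| = 2
Tile 9: at (0,3), goal (2,0), distance |0-2|+|3-0| = 5
Tile 5: at (1,1), goal (1,0), distance |1-1|+|1-0| = 1
Tile 15: at (1,2), goal (3,2), distance |1-3|+|2-2| = 2
Tile 4: at (1,3), goal (0,3), distance |1-0|+|3-3| = 1
Tile 7: at (2,0), goal (1,2), distance |2-1|+|0-2| = 3
Tile 12: at (2,1), goal (2,3), distance |2-2|+|1-3| = 2
Tile 3: at (2,2), goal (0,2), distance |2-0|+|2-2| = 2
Tile 8: at (2,3), goal (1,3), distance |2-1|+|3-3| = 1
Tile 1: at (3,0), goal (0,0), distance |3-0|+|0-0| = 3
Tile 14: at (3,1), goal (3,1), distance |3-3|+|1-1| = 0
Tile 13: at (3,2), goal (3,0), distance |3-3|+|2-0| = 2
Tile 11: at (3,3), goal (2,2), distance |3-2|+|3-2| = 2
Sum: 3 + 0 + 2 + 5 + 1 + 2 + 1 + 3 + 2 + 2 + 1 + 3 + 0 + 2 + 2 = 29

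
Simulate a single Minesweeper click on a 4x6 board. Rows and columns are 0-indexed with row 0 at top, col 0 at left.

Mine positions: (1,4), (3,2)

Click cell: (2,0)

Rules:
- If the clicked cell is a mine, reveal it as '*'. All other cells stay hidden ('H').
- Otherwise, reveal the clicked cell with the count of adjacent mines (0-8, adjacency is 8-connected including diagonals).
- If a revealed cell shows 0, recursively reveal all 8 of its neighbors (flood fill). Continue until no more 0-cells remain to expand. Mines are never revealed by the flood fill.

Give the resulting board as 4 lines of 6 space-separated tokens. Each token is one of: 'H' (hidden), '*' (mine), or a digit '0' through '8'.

0 0 0 1 H H
0 0 0 1 H H
0 1 1 2 H H
0 1 H H H H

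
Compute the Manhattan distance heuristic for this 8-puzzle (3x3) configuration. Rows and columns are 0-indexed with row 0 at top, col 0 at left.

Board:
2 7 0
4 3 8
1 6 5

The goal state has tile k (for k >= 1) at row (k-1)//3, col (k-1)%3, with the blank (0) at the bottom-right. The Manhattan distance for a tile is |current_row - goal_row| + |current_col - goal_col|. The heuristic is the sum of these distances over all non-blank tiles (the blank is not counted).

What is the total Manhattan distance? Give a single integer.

Tile 2: (0,0)->(0,1) = 1
Tile 7: (0,1)->(2,0) = 3
Tile 4: (1,0)->(1,0) = 0
Tile 3: (1,1)->(0,2) = 2
Tile 8: (1,2)->(2,1) = 2
Tile 1: (2,0)->(0,0) = 2
Tile 6: (2,1)->(1,2) = 2
Tile 5: (2,2)->(1,1) = 2
Sum: 1 + 3 + 0 + 2 + 2 + 2 + 2 + 2 = 14

Answer: 14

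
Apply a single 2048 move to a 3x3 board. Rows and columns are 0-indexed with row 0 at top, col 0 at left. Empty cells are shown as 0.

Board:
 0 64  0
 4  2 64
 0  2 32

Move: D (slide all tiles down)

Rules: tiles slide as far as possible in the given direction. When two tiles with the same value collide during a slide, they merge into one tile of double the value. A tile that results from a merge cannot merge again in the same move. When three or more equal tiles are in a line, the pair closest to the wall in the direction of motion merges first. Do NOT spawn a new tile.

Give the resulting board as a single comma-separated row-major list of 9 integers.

Slide down:
col 0: [0, 4, 0] -> [0, 0, 4]
col 1: [64, 2, 2] -> [0, 64, 4]
col 2: [0, 64, 32] -> [0, 64, 32]

Answer: 0, 0, 0, 0, 64, 64, 4, 4, 32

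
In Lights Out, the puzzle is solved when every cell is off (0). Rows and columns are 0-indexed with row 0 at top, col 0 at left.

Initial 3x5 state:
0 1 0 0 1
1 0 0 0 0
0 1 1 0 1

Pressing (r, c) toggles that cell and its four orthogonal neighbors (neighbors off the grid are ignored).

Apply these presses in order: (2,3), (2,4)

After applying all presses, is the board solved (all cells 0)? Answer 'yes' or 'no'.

After press 1 at (2,3):
0 1 0 0 1
1 0 0 1 0
0 1 0 1 0

After press 2 at (2,4):
0 1 0 0 1
1 0 0 1 1
0 1 0 0 1

Lights still on: 7

Answer: no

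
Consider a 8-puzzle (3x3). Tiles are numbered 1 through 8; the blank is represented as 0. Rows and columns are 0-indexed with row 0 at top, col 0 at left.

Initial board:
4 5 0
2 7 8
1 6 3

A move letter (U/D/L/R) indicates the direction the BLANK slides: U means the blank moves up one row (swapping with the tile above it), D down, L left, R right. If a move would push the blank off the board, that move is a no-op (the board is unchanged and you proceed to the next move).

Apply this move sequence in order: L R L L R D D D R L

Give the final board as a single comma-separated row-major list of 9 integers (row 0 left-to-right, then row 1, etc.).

After move 1 (L):
4 0 5
2 7 8
1 6 3

After move 2 (R):
4 5 0
2 7 8
1 6 3

After move 3 (L):
4 0 5
2 7 8
1 6 3

After move 4 (L):
0 4 5
2 7 8
1 6 3

After move 5 (R):
4 0 5
2 7 8
1 6 3

After move 6 (D):
4 7 5
2 0 8
1 6 3

After move 7 (D):
4 7 5
2 6 8
1 0 3

After move 8 (D):
4 7 5
2 6 8
1 0 3

After move 9 (R):
4 7 5
2 6 8
1 3 0

After move 10 (L):
4 7 5
2 6 8
1 0 3

Answer: 4, 7, 5, 2, 6, 8, 1, 0, 3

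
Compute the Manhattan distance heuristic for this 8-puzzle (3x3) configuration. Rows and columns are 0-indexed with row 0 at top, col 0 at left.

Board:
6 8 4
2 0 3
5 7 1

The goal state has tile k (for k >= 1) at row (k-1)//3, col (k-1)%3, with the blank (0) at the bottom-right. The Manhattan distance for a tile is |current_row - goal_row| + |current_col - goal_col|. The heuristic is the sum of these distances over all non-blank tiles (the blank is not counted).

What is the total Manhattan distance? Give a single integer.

Answer: 18

Derivation:
Tile 6: (0,0)->(1,2) = 3
Tile 8: (0,1)->(2,1) = 2
Tile 4: (0,2)->(1,0) = 3
Tile 2: (1,0)->(0,1) = 2
Tile 3: (1,2)->(0,2) = 1
Tile 5: (2,0)->(1,1) = 2
Tile 7: (2,1)->(2,0) = 1
Tile 1: (2,2)->(0,0) = 4
Sum: 3 + 2 + 3 + 2 + 1 + 2 + 1 + 4 = 18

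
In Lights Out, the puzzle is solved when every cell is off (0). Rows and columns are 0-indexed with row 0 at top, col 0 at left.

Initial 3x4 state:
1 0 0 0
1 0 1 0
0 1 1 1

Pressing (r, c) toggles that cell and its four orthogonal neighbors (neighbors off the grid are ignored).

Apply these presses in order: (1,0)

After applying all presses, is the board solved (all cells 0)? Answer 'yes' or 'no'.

Answer: no

Derivation:
After press 1 at (1,0):
0 0 0 0
0 1 1 0
1 1 1 1

Lights still on: 6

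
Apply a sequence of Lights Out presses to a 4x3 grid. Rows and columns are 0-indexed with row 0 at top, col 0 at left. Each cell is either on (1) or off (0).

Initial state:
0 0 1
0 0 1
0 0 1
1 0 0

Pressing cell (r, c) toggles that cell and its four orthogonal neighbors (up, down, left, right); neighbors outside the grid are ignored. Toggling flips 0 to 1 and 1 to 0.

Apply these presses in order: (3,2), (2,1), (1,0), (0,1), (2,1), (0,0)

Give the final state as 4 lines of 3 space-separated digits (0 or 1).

Answer: 1 0 0
0 0 1
1 0 0
1 1 1

Derivation:
After press 1 at (3,2):
0 0 1
0 0 1
0 0 0
1 1 1

After press 2 at (2,1):
0 0 1
0 1 1
1 1 1
1 0 1

After press 3 at (1,0):
1 0 1
1 0 1
0 1 1
1 0 1

After press 4 at (0,1):
0 1 0
1 1 1
0 1 1
1 0 1

After press 5 at (2,1):
0 1 0
1 0 1
1 0 0
1 1 1

After press 6 at (0,0):
1 0 0
0 0 1
1 0 0
1 1 1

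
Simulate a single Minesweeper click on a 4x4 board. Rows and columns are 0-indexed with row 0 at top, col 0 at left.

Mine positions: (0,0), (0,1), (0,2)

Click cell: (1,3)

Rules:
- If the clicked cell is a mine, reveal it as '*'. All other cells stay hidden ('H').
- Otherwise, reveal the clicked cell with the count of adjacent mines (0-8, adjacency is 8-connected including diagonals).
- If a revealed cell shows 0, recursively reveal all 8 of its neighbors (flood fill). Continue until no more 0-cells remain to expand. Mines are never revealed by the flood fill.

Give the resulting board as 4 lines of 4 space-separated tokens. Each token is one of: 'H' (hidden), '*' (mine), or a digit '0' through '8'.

H H H H
H H H 1
H H H H
H H H H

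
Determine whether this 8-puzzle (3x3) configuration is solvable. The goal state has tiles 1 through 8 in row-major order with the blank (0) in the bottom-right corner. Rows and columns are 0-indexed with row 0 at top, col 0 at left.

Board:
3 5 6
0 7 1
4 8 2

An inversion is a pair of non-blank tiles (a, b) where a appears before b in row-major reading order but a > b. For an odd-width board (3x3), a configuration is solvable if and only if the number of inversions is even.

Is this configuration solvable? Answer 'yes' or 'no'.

Answer: no

Derivation:
Inversions (pairs i<j in row-major order where tile[i] > tile[j] > 0): 13
13 is odd, so the puzzle is not solvable.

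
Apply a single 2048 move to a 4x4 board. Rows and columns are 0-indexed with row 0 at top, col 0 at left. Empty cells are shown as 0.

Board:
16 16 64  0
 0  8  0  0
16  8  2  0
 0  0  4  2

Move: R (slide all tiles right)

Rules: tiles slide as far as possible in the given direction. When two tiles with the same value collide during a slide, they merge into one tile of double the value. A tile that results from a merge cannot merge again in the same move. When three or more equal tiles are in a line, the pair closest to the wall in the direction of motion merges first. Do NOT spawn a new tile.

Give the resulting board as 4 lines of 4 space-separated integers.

Slide right:
row 0: [16, 16, 64, 0] -> [0, 0, 32, 64]
row 1: [0, 8, 0, 0] -> [0, 0, 0, 8]
row 2: [16, 8, 2, 0] -> [0, 16, 8, 2]
row 3: [0, 0, 4, 2] -> [0, 0, 4, 2]

Answer:  0  0 32 64
 0  0  0  8
 0 16  8  2
 0  0  4  2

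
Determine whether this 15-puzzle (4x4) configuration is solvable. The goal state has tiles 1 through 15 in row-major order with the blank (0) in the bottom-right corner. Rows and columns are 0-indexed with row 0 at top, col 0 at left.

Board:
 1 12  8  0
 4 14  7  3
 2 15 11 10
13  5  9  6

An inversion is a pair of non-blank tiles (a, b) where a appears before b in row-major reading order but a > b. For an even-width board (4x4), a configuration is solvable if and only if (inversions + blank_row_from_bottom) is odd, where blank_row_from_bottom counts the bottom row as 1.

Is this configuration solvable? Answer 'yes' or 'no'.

Inversions: 49
Blank is in row 0 (0-indexed from top), which is row 4 counting from the bottom (bottom = 1).
49 + 4 = 53, which is odd, so the puzzle is solvable.

Answer: yes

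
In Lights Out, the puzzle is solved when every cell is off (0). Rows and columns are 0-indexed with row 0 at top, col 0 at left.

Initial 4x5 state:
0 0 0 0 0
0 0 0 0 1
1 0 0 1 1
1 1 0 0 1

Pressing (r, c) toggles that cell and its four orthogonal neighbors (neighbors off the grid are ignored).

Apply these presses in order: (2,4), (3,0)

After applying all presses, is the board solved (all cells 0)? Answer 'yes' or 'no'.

After press 1 at (2,4):
0 0 0 0 0
0 0 0 0 0
1 0 0 0 0
1 1 0 0 0

After press 2 at (3,0):
0 0 0 0 0
0 0 0 0 0
0 0 0 0 0
0 0 0 0 0

Lights still on: 0

Answer: yes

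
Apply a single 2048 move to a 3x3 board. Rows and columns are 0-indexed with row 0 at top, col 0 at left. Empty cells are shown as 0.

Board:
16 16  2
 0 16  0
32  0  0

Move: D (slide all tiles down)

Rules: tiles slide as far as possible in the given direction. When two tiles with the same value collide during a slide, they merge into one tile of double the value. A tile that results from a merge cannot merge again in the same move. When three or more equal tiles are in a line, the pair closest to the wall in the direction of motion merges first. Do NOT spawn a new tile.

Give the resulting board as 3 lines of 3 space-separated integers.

Answer:  0  0  0
16  0  0
32 32  2

Derivation:
Slide down:
col 0: [16, 0, 32] -> [0, 16, 32]
col 1: [16, 16, 0] -> [0, 0, 32]
col 2: [2, 0, 0] -> [0, 0, 2]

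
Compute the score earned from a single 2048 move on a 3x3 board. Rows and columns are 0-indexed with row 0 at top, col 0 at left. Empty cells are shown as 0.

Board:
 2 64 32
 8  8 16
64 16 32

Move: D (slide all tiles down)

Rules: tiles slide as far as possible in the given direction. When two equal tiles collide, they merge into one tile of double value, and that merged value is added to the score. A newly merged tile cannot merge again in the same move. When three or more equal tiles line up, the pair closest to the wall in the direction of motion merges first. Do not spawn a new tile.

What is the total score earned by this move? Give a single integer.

Slide down:
col 0: [2, 8, 64] -> [2, 8, 64]  score +0 (running 0)
col 1: [64, 8, 16] -> [64, 8, 16]  score +0 (running 0)
col 2: [32, 16, 32] -> [32, 16, 32]  score +0 (running 0)
Board after move:
 2 64 32
 8  8 16
64 16 32

Answer: 0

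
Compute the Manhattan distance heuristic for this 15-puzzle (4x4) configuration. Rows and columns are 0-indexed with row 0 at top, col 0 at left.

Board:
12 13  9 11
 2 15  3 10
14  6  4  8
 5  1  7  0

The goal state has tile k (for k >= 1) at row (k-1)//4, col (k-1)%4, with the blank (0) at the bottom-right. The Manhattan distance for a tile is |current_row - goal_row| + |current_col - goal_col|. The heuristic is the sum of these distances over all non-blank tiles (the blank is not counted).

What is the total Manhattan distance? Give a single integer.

Answer: 40

Derivation:
Tile 12: at (0,0), goal (2,3), distance |0-2|+|0-3| = 5
Tile 13: at (0,1), goal (3,0), distance |0-3|+|1-0| = 4
Tile 9: at (0,2), goal (2,0), distance |0-2|+|2-0| = 4
Tile 11: at (0,3), goal (2,2), distance |0-2|+|3-2| = 3
Tile 2: at (1,0), goal (0,1), distance |1-0|+|0-1| = 2
Tile 15: at (1,1), goal (3,2), distance |1-3|+|1-2| = 3
Tile 3: at (1,2), goal (0,2), distance |1-0|+|2-2| = 1
Tile 10: at (1,3), goal (2,1), distance |1-2|+|3-1| = 3
Tile 14: at (2,0), goal (3,1), distance |2-3|+|0-1| = 2
Tile 6: at (2,1), goal (1,1), distance |2-1|+|1-1| = 1
Tile 4: at (2,2), goal (0,3), distance |2-0|+|2-3| = 3
Tile 8: at (2,3), goal (1,3), distance |2-1|+|3-3| = 1
Tile 5: at (3,0), goal (1,0), distance |3-1|+|0-0| = 2
Tile 1: at (3,1), goal (0,0), distance |3-0|+|1-0| = 4
Tile 7: at (3,2), goal (1,2), distance |3-1|+|2-2| = 2
Sum: 5 + 4 + 4 + 3 + 2 + 3 + 1 + 3 + 2 + 1 + 3 + 1 + 2 + 4 + 2 = 40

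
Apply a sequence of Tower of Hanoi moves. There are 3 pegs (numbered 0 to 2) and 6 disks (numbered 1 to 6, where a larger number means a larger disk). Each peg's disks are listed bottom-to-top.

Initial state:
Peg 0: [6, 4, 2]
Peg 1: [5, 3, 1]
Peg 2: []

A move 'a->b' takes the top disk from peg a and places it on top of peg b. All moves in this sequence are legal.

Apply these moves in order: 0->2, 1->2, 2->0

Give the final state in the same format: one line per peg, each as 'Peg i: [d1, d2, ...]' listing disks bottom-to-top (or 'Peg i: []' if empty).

Answer: Peg 0: [6, 4, 1]
Peg 1: [5, 3]
Peg 2: [2]

Derivation:
After move 1 (0->2):
Peg 0: [6, 4]
Peg 1: [5, 3, 1]
Peg 2: [2]

After move 2 (1->2):
Peg 0: [6, 4]
Peg 1: [5, 3]
Peg 2: [2, 1]

After move 3 (2->0):
Peg 0: [6, 4, 1]
Peg 1: [5, 3]
Peg 2: [2]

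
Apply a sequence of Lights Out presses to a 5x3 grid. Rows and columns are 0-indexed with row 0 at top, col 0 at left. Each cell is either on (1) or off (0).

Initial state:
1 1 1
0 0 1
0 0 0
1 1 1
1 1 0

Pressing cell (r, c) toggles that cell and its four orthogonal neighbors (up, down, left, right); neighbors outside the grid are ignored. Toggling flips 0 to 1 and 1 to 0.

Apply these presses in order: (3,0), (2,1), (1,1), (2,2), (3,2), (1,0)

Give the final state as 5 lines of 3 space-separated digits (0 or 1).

After press 1 at (3,0):
1 1 1
0 0 1
1 0 0
0 0 1
0 1 0

After press 2 at (2,1):
1 1 1
0 1 1
0 1 1
0 1 1
0 1 0

After press 3 at (1,1):
1 0 1
1 0 0
0 0 1
0 1 1
0 1 0

After press 4 at (2,2):
1 0 1
1 0 1
0 1 0
0 1 0
0 1 0

After press 5 at (3,2):
1 0 1
1 0 1
0 1 1
0 0 1
0 1 1

After press 6 at (1,0):
0 0 1
0 1 1
1 1 1
0 0 1
0 1 1

Answer: 0 0 1
0 1 1
1 1 1
0 0 1
0 1 1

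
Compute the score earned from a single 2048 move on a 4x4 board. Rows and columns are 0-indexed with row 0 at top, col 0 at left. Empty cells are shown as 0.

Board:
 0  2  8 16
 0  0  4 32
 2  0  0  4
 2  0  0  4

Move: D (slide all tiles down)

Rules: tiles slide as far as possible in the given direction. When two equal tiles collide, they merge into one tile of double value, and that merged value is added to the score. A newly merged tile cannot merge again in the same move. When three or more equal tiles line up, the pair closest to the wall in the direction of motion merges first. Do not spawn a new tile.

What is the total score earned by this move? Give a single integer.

Answer: 12

Derivation:
Slide down:
col 0: [0, 0, 2, 2] -> [0, 0, 0, 4]  score +4 (running 4)
col 1: [2, 0, 0, 0] -> [0, 0, 0, 2]  score +0 (running 4)
col 2: [8, 4, 0, 0] -> [0, 0, 8, 4]  score +0 (running 4)
col 3: [16, 32, 4, 4] -> [0, 16, 32, 8]  score +8 (running 12)
Board after move:
 0  0  0  0
 0  0  0 16
 0  0  8 32
 4  2  4  8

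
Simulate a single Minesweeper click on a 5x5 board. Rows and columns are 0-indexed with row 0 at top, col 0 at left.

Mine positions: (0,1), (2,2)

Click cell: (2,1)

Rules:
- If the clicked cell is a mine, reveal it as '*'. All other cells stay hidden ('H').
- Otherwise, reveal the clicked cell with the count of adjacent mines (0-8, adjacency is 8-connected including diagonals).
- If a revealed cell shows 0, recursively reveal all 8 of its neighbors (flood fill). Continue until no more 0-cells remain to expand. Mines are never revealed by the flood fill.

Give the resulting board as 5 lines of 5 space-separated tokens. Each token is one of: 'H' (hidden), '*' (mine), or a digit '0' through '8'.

H H H H H
H H H H H
H 1 H H H
H H H H H
H H H H H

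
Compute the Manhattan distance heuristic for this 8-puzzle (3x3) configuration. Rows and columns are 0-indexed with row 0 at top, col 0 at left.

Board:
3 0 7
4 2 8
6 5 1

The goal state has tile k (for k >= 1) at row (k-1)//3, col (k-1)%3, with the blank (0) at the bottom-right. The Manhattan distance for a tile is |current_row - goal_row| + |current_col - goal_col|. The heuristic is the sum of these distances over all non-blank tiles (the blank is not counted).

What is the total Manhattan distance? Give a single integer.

Tile 3: at (0,0), goal (0,2), distance |0-0|+|0-2| = 2
Tile 7: at (0,2), goal (2,0), distance |0-2|+|2-0| = 4
Tile 4: at (1,0), goal (1,0), distance |1-1|+|0-0| = 0
Tile 2: at (1,1), goal (0,1), distance |1-0|+|1-1| = 1
Tile 8: at (1,2), goal (2,1), distance |1-2|+|2-1| = 2
Tile 6: at (2,0), goal (1,2), distance |2-1|+|0-2| = 3
Tile 5: at (2,1), goal (1,1), distance |2-1|+|1-1| = 1
Tile 1: at (2,2), goal (0,0), distance |2-0|+|2-0| = 4
Sum: 2 + 4 + 0 + 1 + 2 + 3 + 1 + 4 = 17

Answer: 17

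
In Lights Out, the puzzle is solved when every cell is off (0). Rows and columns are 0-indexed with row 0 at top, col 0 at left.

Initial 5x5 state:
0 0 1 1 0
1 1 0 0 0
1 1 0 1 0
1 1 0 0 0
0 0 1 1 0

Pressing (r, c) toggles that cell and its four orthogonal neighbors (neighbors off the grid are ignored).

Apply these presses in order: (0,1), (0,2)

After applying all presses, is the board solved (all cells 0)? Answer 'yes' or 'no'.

Answer: no

Derivation:
After press 1 at (0,1):
1 1 0 1 0
1 0 0 0 0
1 1 0 1 0
1 1 0 0 0
0 0 1 1 0

After press 2 at (0,2):
1 0 1 0 0
1 0 1 0 0
1 1 0 1 0
1 1 0 0 0
0 0 1 1 0

Lights still on: 11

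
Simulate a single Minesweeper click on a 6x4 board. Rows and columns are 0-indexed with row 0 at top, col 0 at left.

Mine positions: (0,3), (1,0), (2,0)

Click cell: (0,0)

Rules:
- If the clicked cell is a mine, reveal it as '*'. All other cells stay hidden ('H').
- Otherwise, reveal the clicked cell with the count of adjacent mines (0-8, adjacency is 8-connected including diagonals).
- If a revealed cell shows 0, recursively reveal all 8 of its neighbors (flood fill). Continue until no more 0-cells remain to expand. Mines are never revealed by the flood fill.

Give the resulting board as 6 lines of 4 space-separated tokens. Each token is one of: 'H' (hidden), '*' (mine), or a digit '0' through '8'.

1 H H H
H H H H
H H H H
H H H H
H H H H
H H H H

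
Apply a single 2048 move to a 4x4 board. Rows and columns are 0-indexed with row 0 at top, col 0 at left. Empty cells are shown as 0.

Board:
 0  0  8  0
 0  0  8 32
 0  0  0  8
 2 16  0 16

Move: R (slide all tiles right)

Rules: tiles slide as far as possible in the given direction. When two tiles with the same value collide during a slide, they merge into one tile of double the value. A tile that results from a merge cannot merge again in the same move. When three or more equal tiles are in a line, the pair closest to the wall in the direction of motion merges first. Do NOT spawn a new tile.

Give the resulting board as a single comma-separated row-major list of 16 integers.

Slide right:
row 0: [0, 0, 8, 0] -> [0, 0, 0, 8]
row 1: [0, 0, 8, 32] -> [0, 0, 8, 32]
row 2: [0, 0, 0, 8] -> [0, 0, 0, 8]
row 3: [2, 16, 0, 16] -> [0, 0, 2, 32]

Answer: 0, 0, 0, 8, 0, 0, 8, 32, 0, 0, 0, 8, 0, 0, 2, 32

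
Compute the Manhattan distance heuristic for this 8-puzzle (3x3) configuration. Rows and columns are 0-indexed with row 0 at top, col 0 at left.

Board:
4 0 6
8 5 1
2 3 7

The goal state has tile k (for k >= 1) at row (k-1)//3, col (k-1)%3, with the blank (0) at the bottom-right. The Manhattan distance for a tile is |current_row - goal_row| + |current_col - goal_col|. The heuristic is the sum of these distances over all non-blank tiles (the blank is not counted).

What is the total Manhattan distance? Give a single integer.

Answer: 15

Derivation:
Tile 4: at (0,0), goal (1,0), distance |0-1|+|0-0| = 1
Tile 6: at (0,2), goal (1,2), distance |0-1|+|2-2| = 1
Tile 8: at (1,0), goal (2,1), distance |1-2|+|0-1| = 2
Tile 5: at (1,1), goal (1,1), distance |1-1|+|1-1| = 0
Tile 1: at (1,2), goal (0,0), distance |1-0|+|2-0| = 3
Tile 2: at (2,0), goal (0,1), distance |2-0|+|0-1| = 3
Tile 3: at (2,1), goal (0,2), distance |2-0|+|1-2| = 3
Tile 7: at (2,2), goal (2,0), distance |2-2|+|2-0| = 2
Sum: 1 + 1 + 2 + 0 + 3 + 3 + 3 + 2 = 15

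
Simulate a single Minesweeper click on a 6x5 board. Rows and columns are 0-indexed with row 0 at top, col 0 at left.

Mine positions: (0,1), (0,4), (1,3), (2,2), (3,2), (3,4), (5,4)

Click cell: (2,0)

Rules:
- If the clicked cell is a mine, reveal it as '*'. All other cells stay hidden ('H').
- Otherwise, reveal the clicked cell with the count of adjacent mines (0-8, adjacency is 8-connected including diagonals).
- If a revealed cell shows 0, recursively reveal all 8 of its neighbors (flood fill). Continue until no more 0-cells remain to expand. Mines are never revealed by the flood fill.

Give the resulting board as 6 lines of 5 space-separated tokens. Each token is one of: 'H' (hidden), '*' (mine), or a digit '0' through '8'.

H H H H H
1 2 H H H
0 2 H H H
0 2 H H H
0 1 1 3 H
0 0 0 1 H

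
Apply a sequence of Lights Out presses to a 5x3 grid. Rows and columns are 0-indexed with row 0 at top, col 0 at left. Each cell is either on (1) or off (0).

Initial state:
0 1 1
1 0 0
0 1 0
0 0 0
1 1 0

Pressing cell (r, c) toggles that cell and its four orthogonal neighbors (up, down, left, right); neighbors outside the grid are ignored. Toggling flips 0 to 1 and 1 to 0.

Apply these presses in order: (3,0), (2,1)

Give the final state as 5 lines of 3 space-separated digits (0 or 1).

After press 1 at (3,0):
0 1 1
1 0 0
1 1 0
1 1 0
0 1 0

After press 2 at (2,1):
0 1 1
1 1 0
0 0 1
1 0 0
0 1 0

Answer: 0 1 1
1 1 0
0 0 1
1 0 0
0 1 0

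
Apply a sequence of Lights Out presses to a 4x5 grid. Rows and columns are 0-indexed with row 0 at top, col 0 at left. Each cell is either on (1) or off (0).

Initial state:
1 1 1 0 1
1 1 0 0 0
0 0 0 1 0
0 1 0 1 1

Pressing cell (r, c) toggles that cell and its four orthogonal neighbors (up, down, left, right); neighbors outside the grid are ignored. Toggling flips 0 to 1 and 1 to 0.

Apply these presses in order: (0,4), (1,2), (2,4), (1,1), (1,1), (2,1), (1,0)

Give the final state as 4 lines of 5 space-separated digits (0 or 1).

Answer: 0 1 0 1 0
0 0 1 1 0
0 1 0 0 1
0 0 0 1 0

Derivation:
After press 1 at (0,4):
1 1 1 1 0
1 1 0 0 1
0 0 0 1 0
0 1 0 1 1

After press 2 at (1,2):
1 1 0 1 0
1 0 1 1 1
0 0 1 1 0
0 1 0 1 1

After press 3 at (2,4):
1 1 0 1 0
1 0 1 1 0
0 0 1 0 1
0 1 0 1 0

After press 4 at (1,1):
1 0 0 1 0
0 1 0 1 0
0 1 1 0 1
0 1 0 1 0

After press 5 at (1,1):
1 1 0 1 0
1 0 1 1 0
0 0 1 0 1
0 1 0 1 0

After press 6 at (2,1):
1 1 0 1 0
1 1 1 1 0
1 1 0 0 1
0 0 0 1 0

After press 7 at (1,0):
0 1 0 1 0
0 0 1 1 0
0 1 0 0 1
0 0 0 1 0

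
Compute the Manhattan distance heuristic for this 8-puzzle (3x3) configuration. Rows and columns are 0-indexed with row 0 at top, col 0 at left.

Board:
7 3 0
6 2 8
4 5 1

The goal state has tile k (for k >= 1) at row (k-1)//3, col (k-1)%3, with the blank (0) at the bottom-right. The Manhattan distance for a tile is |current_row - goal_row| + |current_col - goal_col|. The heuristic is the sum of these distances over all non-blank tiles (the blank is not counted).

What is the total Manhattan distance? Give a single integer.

Tile 7: (0,0)->(2,0) = 2
Tile 3: (0,1)->(0,2) = 1
Tile 6: (1,0)->(1,2) = 2
Tile 2: (1,1)->(0,1) = 1
Tile 8: (1,2)->(2,1) = 2
Tile 4: (2,0)->(1,0) = 1
Tile 5: (2,1)->(1,1) = 1
Tile 1: (2,2)->(0,0) = 4
Sum: 2 + 1 + 2 + 1 + 2 + 1 + 1 + 4 = 14

Answer: 14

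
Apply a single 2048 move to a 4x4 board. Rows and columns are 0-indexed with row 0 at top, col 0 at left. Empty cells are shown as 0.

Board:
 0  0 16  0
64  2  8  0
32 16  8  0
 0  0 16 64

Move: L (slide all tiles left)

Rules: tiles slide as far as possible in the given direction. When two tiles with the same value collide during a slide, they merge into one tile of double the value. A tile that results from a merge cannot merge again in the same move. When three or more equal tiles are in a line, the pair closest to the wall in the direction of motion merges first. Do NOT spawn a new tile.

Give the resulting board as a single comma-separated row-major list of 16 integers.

Answer: 16, 0, 0, 0, 64, 2, 8, 0, 32, 16, 8, 0, 16, 64, 0, 0

Derivation:
Slide left:
row 0: [0, 0, 16, 0] -> [16, 0, 0, 0]
row 1: [64, 2, 8, 0] -> [64, 2, 8, 0]
row 2: [32, 16, 8, 0] -> [32, 16, 8, 0]
row 3: [0, 0, 16, 64] -> [16, 64, 0, 0]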